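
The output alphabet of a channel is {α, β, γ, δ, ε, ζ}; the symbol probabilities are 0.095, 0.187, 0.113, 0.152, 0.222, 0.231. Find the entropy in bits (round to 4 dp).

H = −Σ pᵢ log₂ pᵢ.
−0.095·log₂(0.095) = 0.3226
−0.187·log₂(0.187) = 0.4523
−0.113·log₂(0.113) = 0.3555
−0.152·log₂(0.152) = 0.4131
−0.222·log₂(0.222) = 0.4820
−0.231·log₂(0.231) = 0.4883
Sum ≈ 2.5139 → 2.5139 bits.

2.5139 bits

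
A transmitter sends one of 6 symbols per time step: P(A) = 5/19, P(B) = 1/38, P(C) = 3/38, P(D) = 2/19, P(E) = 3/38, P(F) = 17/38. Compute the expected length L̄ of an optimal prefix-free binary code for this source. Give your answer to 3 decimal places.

Repeatedly combine the two least-probable nodes; the expected code length is the sum of the merged weights.
merge 1/38 + 3/38 → 2/19
merge 3/38 + 2/19 → 7/38
merge 2/19 + 7/38 → 11/38
merge 5/19 + 11/38 → 21/38
merge 17/38 + 21/38 → 1
L = 2/19 + 7/38 + 11/38 + 21/38 + 1 = 81/38 ≈ 2.132 bits/symbol.

2.132 bits/symbol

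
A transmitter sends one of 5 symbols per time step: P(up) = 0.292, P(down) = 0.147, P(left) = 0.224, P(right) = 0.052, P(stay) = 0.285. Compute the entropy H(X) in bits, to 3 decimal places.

2.147 bits

H = −Σ pᵢ log₂ pᵢ.
−0.292·log₂(0.292) = 0.5186
−0.147·log₂(0.147) = 0.4066
−0.224·log₂(0.224) = 0.4835
−0.052·log₂(0.052) = 0.2218
−0.285·log₂(0.285) = 0.5161
Sum ≈ 2.1466 → 2.147 bits.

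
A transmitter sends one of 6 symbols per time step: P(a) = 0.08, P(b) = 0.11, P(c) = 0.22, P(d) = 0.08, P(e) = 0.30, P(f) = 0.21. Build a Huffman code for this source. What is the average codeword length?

Repeatedly combine the two least-probable nodes; the expected code length is the sum of the merged weights.
merge 2/25 + 2/25 → 4/25
merge 11/100 + 4/25 → 27/100
merge 21/100 + 11/50 → 43/100
merge 27/100 + 3/10 → 57/100
merge 43/100 + 57/100 → 1
L = 4/25 + 27/100 + 43/100 + 57/100 + 1 = 243/100 = 2.43 bits/symbol.

2.43 bits/symbol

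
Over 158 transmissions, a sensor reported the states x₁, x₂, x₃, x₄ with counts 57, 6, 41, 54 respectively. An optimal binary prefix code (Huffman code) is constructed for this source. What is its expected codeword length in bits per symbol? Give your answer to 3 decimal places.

1.937 bits/symbol

Probabilities are the counts divided by 158.
Repeatedly combine the two least-probable nodes; the expected code length is the sum of the merged weights.
merge 3/79 + 41/158 → 47/158
merge 47/158 + 27/79 → 101/158
merge 57/158 + 101/158 → 1
L = 47/158 + 101/158 + 1 = 153/79 ≈ 1.937 bits/symbol.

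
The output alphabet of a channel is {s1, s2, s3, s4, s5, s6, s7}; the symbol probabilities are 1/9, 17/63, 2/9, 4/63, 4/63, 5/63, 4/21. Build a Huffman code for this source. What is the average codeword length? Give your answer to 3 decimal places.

Repeatedly combine the two least-probable nodes; the expected code length is the sum of the merged weights.
merge 4/63 + 4/63 → 8/63
merge 5/63 + 1/9 → 4/21
merge 8/63 + 4/21 → 20/63
merge 4/21 + 2/9 → 26/63
merge 17/63 + 20/63 → 37/63
merge 26/63 + 37/63 → 1
L = 8/63 + 4/21 + 20/63 + 26/63 + 37/63 + 1 = 166/63 ≈ 2.635 bits/symbol.

2.635 bits/symbol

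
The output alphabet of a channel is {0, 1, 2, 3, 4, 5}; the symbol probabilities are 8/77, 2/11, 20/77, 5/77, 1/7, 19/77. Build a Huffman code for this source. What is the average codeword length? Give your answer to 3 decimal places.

2.481 bits/symbol

Repeatedly combine the two least-probable nodes; the expected code length is the sum of the merged weights.
merge 5/77 + 8/77 → 13/77
merge 1/7 + 13/77 → 24/77
merge 2/11 + 19/77 → 3/7
merge 20/77 + 24/77 → 4/7
merge 3/7 + 4/7 → 1
L = 13/77 + 24/77 + 3/7 + 4/7 + 1 = 191/77 ≈ 2.481 bits/symbol.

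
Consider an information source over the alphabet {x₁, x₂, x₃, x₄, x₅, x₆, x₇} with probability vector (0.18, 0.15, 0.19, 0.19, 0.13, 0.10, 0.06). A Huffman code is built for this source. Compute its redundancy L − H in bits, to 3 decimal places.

0.055 bits

Entropy H = −Σ p log₂ p ≈ 2.7247 bits.
Huffman merges: 3/50+1/10→4/25; 13/100+3/20→7/25; 4/25+9/50→17/50; 19/100+19/100→19/50; 7/25+17/50→31/50; 19/50+31/50→1. L = 139/50 ≈ 2.7800.
L − H = 2.7800 − 2.7247 = 0.055 bits.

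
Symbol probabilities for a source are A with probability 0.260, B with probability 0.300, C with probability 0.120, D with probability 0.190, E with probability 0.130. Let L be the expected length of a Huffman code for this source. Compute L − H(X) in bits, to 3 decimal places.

0.019 bits

Entropy H = −Σ p log₂ p ≈ 2.2313 bits.
Huffman merges: 3/25+13/100→1/4; 19/100+1/4→11/25; 13/50+3/10→14/25; 11/25+14/25→1. L = 9/4 ≈ 2.2500.
L − H = 2.2500 − 2.2313 = 0.019 bits.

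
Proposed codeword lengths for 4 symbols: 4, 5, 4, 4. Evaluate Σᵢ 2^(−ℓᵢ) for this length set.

0.21875

With common denominator 2^5 = 32: Σ 2^(−ℓᵢ) = 2/32 + 1/32 + 2/32 + 2/32 = 7/32 = 0.21875.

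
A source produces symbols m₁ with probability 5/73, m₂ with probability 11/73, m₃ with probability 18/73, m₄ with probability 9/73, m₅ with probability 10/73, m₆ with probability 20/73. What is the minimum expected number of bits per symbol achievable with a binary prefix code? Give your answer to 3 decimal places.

Repeatedly combine the two least-probable nodes; the expected code length is the sum of the merged weights.
merge 5/73 + 9/73 → 14/73
merge 10/73 + 11/73 → 21/73
merge 14/73 + 18/73 → 32/73
merge 20/73 + 21/73 → 41/73
merge 32/73 + 41/73 → 1
L = 14/73 + 21/73 + 32/73 + 41/73 + 1 = 181/73 ≈ 2.479 bits/symbol.

2.479 bits/symbol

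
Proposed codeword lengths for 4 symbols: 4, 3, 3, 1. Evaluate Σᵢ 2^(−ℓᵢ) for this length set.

0.8125

With common denominator 2^4 = 16: Σ 2^(−ℓᵢ) = 1/16 + 2/16 + 2/16 + 8/16 = 13/16 = 0.8125.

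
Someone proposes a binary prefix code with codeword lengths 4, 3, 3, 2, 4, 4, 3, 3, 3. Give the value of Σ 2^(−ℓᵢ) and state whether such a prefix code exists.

1.0625; no

With common denominator 2^4 = 16: Σ 2^(−ℓᵢ) = 1/16 + 2/16 + 2/16 + 4/16 + 1/16 + 1/16 + 2/16 + 2/16 + 2/16 = 17/16 = 1.0625.
Kraft's inequality requires Σ ≤ 1; here Σ = 1.0625 > 1, so no such prefix code exists.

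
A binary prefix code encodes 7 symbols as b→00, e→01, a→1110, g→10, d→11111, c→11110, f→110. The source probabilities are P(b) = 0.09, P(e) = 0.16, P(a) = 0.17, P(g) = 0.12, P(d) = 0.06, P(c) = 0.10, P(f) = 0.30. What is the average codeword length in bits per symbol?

L̄ = Σ pᵢ·ℓᵢ = 0.09·2 + 0.16·2 + 0.17·4 + 0.12·2 + 0.06·5 + 0.10·5 + 0.30·3 = 3.12 bits/symbol.

3.12 bits/symbol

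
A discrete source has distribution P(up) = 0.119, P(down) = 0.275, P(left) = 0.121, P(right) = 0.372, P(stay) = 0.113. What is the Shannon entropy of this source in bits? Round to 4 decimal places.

2.1325 bits

H = −Σ pᵢ log₂ pᵢ.
−0.119·log₂(0.119) = 0.3654
−0.275·log₂(0.275) = 0.5122
−0.121·log₂(0.121) = 0.3687
−0.372·log₂(0.372) = 0.5307
−0.113·log₂(0.113) = 0.3555
Sum ≈ 2.1325 → 2.1325 bits.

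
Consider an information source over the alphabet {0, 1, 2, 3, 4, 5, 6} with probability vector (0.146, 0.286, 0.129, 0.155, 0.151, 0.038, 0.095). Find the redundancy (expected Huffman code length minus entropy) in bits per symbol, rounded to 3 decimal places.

Entropy H = −Σ p log₂ p ≈ 2.6335 bits.
Huffman merges: 19/500+19/200→133/1000; 129/1000+133/1000→131/500; 73/500+151/1000→297/1000; 31/200+131/500→417/1000; 143/500+297/1000→583/1000; 417/1000+583/1000→1. L = 673/250 ≈ 2.6920.
L − H = 2.6920 − 2.6335 = 0.058 bits.

0.058 bits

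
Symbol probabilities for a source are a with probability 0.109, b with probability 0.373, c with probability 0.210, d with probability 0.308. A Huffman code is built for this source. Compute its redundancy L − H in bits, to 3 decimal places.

Entropy H = −Σ p log₂ p ≈ 1.8753 bits.
Huffman merges: 109/1000+21/100→319/1000; 77/250+319/1000→627/1000; 373/1000+627/1000→1. L = 973/500 ≈ 1.9460.
L − H = 1.9460 − 1.8753 = 0.071 bits.

0.071 bits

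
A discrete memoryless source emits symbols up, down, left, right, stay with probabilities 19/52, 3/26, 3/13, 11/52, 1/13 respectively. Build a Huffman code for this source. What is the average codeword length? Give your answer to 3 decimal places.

2.192 bits/symbol

Repeatedly combine the two least-probable nodes; the expected code length is the sum of the merged weights.
merge 1/13 + 3/26 → 5/26
merge 5/26 + 11/52 → 21/52
merge 3/13 + 19/52 → 31/52
merge 21/52 + 31/52 → 1
L = 5/26 + 21/52 + 31/52 + 1 = 57/26 ≈ 2.192 bits/symbol.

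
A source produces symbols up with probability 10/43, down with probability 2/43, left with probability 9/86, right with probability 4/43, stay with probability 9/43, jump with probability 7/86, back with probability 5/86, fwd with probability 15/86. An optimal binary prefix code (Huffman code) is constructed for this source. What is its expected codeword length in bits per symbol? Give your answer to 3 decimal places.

2.837 bits/symbol

Repeatedly combine the two least-probable nodes; the expected code length is the sum of the merged weights.
merge 2/43 + 5/86 → 9/86
merge 7/86 + 4/43 → 15/86
merge 9/86 + 9/86 → 9/43
merge 15/86 + 15/86 → 15/43
merge 9/43 + 9/43 → 18/43
merge 10/43 + 15/43 → 25/43
merge 18/43 + 25/43 → 1
L = 9/86 + 15/86 + 9/43 + 15/43 + 18/43 + 25/43 + 1 = 122/43 ≈ 2.837 bits/symbol.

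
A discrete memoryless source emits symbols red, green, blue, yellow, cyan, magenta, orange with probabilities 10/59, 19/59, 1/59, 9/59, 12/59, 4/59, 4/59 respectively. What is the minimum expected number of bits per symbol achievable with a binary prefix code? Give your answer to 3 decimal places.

Repeatedly combine the two least-probable nodes; the expected code length is the sum of the merged weights.
merge 1/59 + 4/59 → 5/59
merge 4/59 + 5/59 → 9/59
merge 9/59 + 9/59 → 18/59
merge 10/59 + 12/59 → 22/59
merge 18/59 + 19/59 → 37/59
merge 22/59 + 37/59 → 1
L = 5/59 + 9/59 + 18/59 + 22/59 + 37/59 + 1 = 150/59 ≈ 2.542 bits/symbol.

2.542 bits/symbol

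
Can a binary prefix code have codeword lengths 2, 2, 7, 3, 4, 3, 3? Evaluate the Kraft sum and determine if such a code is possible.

With common denominator 2^7 = 128: Σ 2^(−ℓᵢ) = 32/128 + 32/128 + 1/128 + 16/128 + 8/128 + 16/128 + 16/128 = 121/128 = 0.9453125.
Kraft's inequality requires Σ ≤ 1; here Σ = 0.9453125 ≤ 1, so such a prefix code exists.

0.9453125; yes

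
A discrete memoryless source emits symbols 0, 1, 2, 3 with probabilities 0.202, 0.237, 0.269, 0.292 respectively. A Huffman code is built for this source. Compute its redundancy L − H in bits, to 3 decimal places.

0.013 bits

Entropy H = −Σ p log₂ p ≈ 1.9865 bits.
Huffman merges: 101/500+237/1000→439/1000; 269/1000+73/250→561/1000; 439/1000+561/1000→1. L = 2 ≈ 2.0000.
L − H = 2.0000 − 1.9865 = 0.013 bits.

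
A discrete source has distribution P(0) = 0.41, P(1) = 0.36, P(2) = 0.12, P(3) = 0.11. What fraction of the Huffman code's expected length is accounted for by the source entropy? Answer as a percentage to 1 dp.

97.5%

Entropy H = −Σ p log₂ p ≈ 1.7754 bits.
Huffman merges: 11/100+3/25→23/100; 23/100+9/25→59/100; 41/100+59/100→1. L = 91/50 ≈ 1.8200.
Efficiency = H/L = 1.7754/1.8200 = 97.5%.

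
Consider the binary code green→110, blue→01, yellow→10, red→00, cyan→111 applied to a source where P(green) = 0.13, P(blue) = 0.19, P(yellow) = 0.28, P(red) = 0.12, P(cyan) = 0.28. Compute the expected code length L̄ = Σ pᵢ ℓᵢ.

2.41 bits/symbol

L̄ = Σ pᵢ·ℓᵢ = 0.13·3 + 0.19·2 + 0.28·2 + 0.12·2 + 0.28·3 = 2.41 bits/symbol.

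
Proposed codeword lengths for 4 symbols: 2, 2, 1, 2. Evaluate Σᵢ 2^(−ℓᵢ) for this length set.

1.25

With common denominator 2^2 = 4: Σ 2^(−ℓᵢ) = 1/4 + 1/4 + 2/4 + 1/4 = 5/4 = 1.25.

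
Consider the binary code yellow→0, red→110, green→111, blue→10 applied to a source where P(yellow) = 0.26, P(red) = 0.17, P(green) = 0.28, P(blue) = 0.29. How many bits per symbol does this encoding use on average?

L̄ = Σ pᵢ·ℓᵢ = 0.26·1 + 0.17·3 + 0.28·3 + 0.29·2 = 2.19 bits/symbol.

2.19 bits/symbol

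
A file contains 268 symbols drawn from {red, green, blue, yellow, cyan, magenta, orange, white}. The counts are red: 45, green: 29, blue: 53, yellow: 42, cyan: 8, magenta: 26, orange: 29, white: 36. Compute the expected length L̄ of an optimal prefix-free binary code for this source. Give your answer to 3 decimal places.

2.929 bits/symbol

Probabilities are the counts divided by 268.
Repeatedly combine the two least-probable nodes; the expected code length is the sum of the merged weights.
merge 2/67 + 13/134 → 17/134
merge 29/268 + 29/268 → 29/134
merge 17/134 + 9/67 → 35/134
merge 21/134 + 45/268 → 87/268
merge 53/268 + 29/134 → 111/268
merge 35/134 + 87/268 → 157/268
merge 111/268 + 157/268 → 1
L = 17/134 + 29/134 + 35/134 + 87/268 + 111/268 + 157/268 + 1 = 785/268 ≈ 2.929 bits/symbol.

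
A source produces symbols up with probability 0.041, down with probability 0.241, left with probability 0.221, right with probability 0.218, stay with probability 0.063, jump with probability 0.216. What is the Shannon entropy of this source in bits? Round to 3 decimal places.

2.373 bits

H = −Σ pᵢ log₂ pᵢ.
−0.041·log₂(0.041) = 0.1889
−0.241·log₂(0.241) = 0.4947
−0.221·log₂(0.221) = 0.4813
−0.218·log₂(0.218) = 0.4791
−0.063·log₂(0.063) = 0.2513
−0.216·log₂(0.216) = 0.4776
Sum ≈ 2.3729 → 2.373 bits.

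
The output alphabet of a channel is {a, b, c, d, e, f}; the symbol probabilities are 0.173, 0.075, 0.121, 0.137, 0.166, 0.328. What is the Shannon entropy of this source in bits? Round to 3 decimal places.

2.437 bits

H = −Σ pᵢ log₂ pᵢ.
−0.173·log₂(0.173) = 0.4379
−0.075·log₂(0.075) = 0.2803
−0.121·log₂(0.121) = 0.3687
−0.137·log₂(0.137) = 0.3929
−0.166·log₂(0.166) = 0.4301
−0.328·log₂(0.328) = 0.5275
Sum ≈ 2.4373 → 2.437 bits.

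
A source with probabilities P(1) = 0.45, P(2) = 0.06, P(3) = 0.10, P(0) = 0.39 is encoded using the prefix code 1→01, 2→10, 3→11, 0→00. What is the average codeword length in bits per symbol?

L̄ = Σ pᵢ·ℓᵢ = 0.45·2 + 0.06·2 + 0.10·2 + 0.39·2 = 2 bits/symbol.

2 bits/symbol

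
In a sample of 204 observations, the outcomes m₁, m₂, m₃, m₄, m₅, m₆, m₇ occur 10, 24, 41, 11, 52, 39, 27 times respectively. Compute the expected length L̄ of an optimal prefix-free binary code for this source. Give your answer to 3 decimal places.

2.647 bits/symbol

Probabilities are the counts divided by 204.
Repeatedly combine the two least-probable nodes; the expected code length is the sum of the merged weights.
merge 5/102 + 11/204 → 7/68
merge 7/68 + 2/17 → 15/68
merge 9/68 + 13/68 → 11/34
merge 41/204 + 15/68 → 43/102
merge 13/51 + 11/34 → 59/102
merge 43/102 + 59/102 → 1
L = 7/68 + 15/68 + 11/34 + 43/102 + 59/102 + 1 = 45/17 ≈ 2.647 bits/symbol.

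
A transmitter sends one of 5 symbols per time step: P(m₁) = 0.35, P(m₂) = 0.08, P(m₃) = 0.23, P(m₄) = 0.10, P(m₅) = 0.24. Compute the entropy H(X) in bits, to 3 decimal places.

H = −Σ pᵢ log₂ pᵢ.
−0.35·log₂(0.35) = 0.5301
−0.08·log₂(0.08) = 0.2915
−0.23·log₂(0.23) = 0.4877
−0.10·log₂(0.10) = 0.3322
−0.24·log₂(0.24) = 0.4941
Sum ≈ 2.1356 → 2.136 bits.

2.136 bits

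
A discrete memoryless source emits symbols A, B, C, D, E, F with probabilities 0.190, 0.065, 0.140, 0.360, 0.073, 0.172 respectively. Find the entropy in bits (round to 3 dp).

2.352 bits

H = −Σ pᵢ log₂ pᵢ.
−0.190·log₂(0.190) = 0.4552
−0.065·log₂(0.065) = 0.2563
−0.140·log₂(0.140) = 0.3971
−0.360·log₂(0.360) = 0.5306
−0.073·log₂(0.073) = 0.2756
−0.172·log₂(0.172) = 0.4368
Sum ≈ 2.3517 → 2.352 bits.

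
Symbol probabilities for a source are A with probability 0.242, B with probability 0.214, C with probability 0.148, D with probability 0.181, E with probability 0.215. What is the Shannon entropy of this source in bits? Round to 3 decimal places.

2.302 bits

H = −Σ pᵢ log₂ pᵢ.
−0.242·log₂(0.242) = 0.4954
−0.214·log₂(0.214) = 0.4760
−0.148·log₂(0.148) = 0.4079
−0.181·log₂(0.181) = 0.4463
−0.215·log₂(0.215) = 0.4768
Sum ≈ 2.3024 → 2.302 bits.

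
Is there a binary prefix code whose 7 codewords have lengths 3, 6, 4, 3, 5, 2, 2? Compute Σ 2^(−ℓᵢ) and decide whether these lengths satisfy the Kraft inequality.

With common denominator 2^6 = 64: Σ 2^(−ℓᵢ) = 8/64 + 1/64 + 4/64 + 8/64 + 2/64 + 16/64 + 16/64 = 55/64 = 0.859375.
Kraft's inequality requires Σ ≤ 1; here Σ = 0.859375 ≤ 1, so such a prefix code exists.

0.859375; yes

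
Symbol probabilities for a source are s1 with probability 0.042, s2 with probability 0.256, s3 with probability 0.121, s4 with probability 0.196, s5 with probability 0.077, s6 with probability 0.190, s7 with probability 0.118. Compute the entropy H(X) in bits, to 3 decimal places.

2.629 bits

H = −Σ pᵢ log₂ pᵢ.
−0.042·log₂(0.042) = 0.1921
−0.256·log₂(0.256) = 0.5032
−0.121·log₂(0.121) = 0.3687
−0.196·log₂(0.196) = 0.4608
−0.077·log₂(0.077) = 0.2848
−0.190·log₂(0.190) = 0.4552
−0.118·log₂(0.118) = 0.3638
Sum ≈ 2.6287 → 2.629 bits.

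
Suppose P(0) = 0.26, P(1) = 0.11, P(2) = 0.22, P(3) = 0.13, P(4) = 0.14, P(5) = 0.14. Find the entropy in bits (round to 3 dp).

2.513 bits

H = −Σ pᵢ log₂ pᵢ.
−0.26·log₂(0.26) = 0.5053
−0.11·log₂(0.11) = 0.3503
−0.22·log₂(0.22) = 0.4806
−0.13·log₂(0.13) = 0.3826
−0.14·log₂(0.14) = 0.3971
−0.14·log₂(0.14) = 0.3971
Sum ≈ 2.5130 → 2.513 bits.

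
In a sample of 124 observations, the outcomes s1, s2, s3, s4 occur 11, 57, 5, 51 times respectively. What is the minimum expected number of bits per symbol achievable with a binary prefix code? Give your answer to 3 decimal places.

Probabilities are the counts divided by 124.
Repeatedly combine the two least-probable nodes; the expected code length is the sum of the merged weights.
merge 5/124 + 11/124 → 4/31
merge 4/31 + 51/124 → 67/124
merge 57/124 + 67/124 → 1
L = 4/31 + 67/124 + 1 = 207/124 ≈ 1.669 bits/symbol.

1.669 bits/symbol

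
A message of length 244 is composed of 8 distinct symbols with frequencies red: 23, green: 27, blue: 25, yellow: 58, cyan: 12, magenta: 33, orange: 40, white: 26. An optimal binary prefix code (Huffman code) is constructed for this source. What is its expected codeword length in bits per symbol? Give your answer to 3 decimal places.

Probabilities are the counts divided by 244.
Repeatedly combine the two least-probable nodes; the expected code length is the sum of the merged weights.
merge 3/61 + 23/244 → 35/244
merge 25/244 + 13/122 → 51/244
merge 27/244 + 33/244 → 15/61
merge 35/244 + 10/61 → 75/244
merge 51/244 + 29/122 → 109/244
merge 15/61 + 75/244 → 135/244
merge 109/244 + 135/244 → 1
L = 35/244 + 51/244 + 15/61 + 75/244 + 109/244 + 135/244 + 1 = 709/244 ≈ 2.906 bits/symbol.

2.906 bits/symbol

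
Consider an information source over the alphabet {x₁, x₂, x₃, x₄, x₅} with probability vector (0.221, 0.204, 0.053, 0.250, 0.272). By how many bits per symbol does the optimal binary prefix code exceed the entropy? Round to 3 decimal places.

0.072 bits

Entropy H = −Σ p log₂ p ≈ 2.1847 bits.
Huffman merges: 53/1000+51/250→257/1000; 221/1000+1/4→471/1000; 257/1000+34/125→529/1000; 471/1000+529/1000→1. L = 2257/1000 ≈ 2.2570.
L − H = 2.2570 − 2.1847 = 0.072 bits.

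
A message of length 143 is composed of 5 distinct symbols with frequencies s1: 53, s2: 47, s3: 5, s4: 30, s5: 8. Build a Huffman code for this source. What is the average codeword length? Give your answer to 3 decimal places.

2.021 bits/symbol

Probabilities are the counts divided by 143.
Repeatedly combine the two least-probable nodes; the expected code length is the sum of the merged weights.
merge 5/143 + 8/143 → 1/11
merge 1/11 + 30/143 → 43/143
merge 43/143 + 47/143 → 90/143
merge 53/143 + 90/143 → 1
L = 1/11 + 43/143 + 90/143 + 1 = 289/143 ≈ 2.021 bits/symbol.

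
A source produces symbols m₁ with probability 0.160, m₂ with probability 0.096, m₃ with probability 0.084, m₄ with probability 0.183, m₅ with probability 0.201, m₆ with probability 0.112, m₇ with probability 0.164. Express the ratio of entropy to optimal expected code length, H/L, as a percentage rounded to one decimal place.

Entropy H = −Σ p log₂ p ≈ 2.7429 bits.
Huffman merges: 21/250+12/125→9/50; 14/125+4/25→34/125; 41/250+9/50→43/125; 183/1000+201/1000→48/125; 34/125+43/125→77/125; 48/125+77/125→1. L = 699/250 ≈ 2.7960.
Efficiency = H/L = 2.7429/2.7960 = 98.1%.

98.1%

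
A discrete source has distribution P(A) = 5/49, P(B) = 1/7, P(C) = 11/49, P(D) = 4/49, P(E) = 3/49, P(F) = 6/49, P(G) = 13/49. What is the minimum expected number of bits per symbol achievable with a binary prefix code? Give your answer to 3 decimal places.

2.653 bits/symbol

Repeatedly combine the two least-probable nodes; the expected code length is the sum of the merged weights.
merge 3/49 + 4/49 → 1/7
merge 5/49 + 6/49 → 11/49
merge 1/7 + 1/7 → 2/7
merge 11/49 + 11/49 → 22/49
merge 13/49 + 2/7 → 27/49
merge 22/49 + 27/49 → 1
L = 1/7 + 11/49 + 2/7 + 22/49 + 27/49 + 1 = 130/49 ≈ 2.653 bits/symbol.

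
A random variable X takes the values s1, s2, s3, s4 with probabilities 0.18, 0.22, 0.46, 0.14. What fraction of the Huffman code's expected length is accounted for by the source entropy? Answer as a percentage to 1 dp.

98.8%

Entropy H = −Σ p log₂ p ≈ 1.8383 bits.
Huffman merges: 7/50+9/50→8/25; 11/50+8/25→27/50; 23/50+27/50→1. L = 93/50 ≈ 1.8600.
Efficiency = H/L = 1.8383/1.8600 = 98.8%.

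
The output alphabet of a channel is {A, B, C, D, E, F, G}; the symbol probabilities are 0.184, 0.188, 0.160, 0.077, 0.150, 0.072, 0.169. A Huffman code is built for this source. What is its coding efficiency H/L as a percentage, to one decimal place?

98.2%

Entropy H = −Σ p log₂ p ≈ 2.7278 bits.
Huffman merges: 9/125+77/1000→149/1000; 149/1000+3/20→299/1000; 4/25+169/1000→329/1000; 23/125+47/250→93/250; 299/1000+329/1000→157/250; 93/250+157/250→1. L = 2777/1000 ≈ 2.7770.
Efficiency = H/L = 2.7278/2.7770 = 98.2%.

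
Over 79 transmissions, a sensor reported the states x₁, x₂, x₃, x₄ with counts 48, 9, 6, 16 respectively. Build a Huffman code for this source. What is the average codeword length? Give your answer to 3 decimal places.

1.582 bits/symbol

Probabilities are the counts divided by 79.
Repeatedly combine the two least-probable nodes; the expected code length is the sum of the merged weights.
merge 6/79 + 9/79 → 15/79
merge 15/79 + 16/79 → 31/79
merge 31/79 + 48/79 → 1
L = 15/79 + 31/79 + 1 = 125/79 ≈ 1.582 bits/symbol.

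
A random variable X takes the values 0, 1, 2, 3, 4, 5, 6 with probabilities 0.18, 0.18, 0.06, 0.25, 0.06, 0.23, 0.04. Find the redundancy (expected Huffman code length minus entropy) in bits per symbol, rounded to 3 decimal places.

0.049 bits

Entropy H = −Σ p log₂ p ≈ 2.5511 bits.
Huffman merges: 1/25+3/50→1/10; 3/50+1/10→4/25; 4/25+9/50→17/50; 9/50+23/100→41/100; 1/4+17/50→59/100; 41/100+59/100→1. L = 13/5 ≈ 2.6000.
L − H = 2.6000 − 2.5511 = 0.049 bits.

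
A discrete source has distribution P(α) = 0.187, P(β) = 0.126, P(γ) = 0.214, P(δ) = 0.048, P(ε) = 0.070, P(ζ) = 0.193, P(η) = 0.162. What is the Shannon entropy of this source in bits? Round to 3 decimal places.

H = −Σ pᵢ log₂ pᵢ.
−0.187·log₂(0.187) = 0.4523
−0.126·log₂(0.126) = 0.3766
−0.214·log₂(0.214) = 0.4760
−0.048·log₂(0.048) = 0.2103
−0.070·log₂(0.070) = 0.2686
−0.193·log₂(0.193) = 0.4581
−0.162·log₂(0.162) = 0.4254
Sum ≈ 2.6672 → 2.667 bits.

2.667 bits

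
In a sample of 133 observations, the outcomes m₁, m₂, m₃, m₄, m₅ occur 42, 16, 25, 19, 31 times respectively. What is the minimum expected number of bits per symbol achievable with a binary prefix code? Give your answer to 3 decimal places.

2.263 bits/symbol

Probabilities are the counts divided by 133.
Repeatedly combine the two least-probable nodes; the expected code length is the sum of the merged weights.
merge 16/133 + 1/7 → 5/19
merge 25/133 + 31/133 → 8/19
merge 5/19 + 6/19 → 11/19
merge 8/19 + 11/19 → 1
L = 5/19 + 8/19 + 11/19 + 1 = 43/19 ≈ 2.263 bits/symbol.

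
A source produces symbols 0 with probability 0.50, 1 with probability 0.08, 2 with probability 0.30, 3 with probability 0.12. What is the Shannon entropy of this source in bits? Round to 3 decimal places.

H = −Σ pᵢ log₂ pᵢ.
−0.50·log₂(0.50) = 0.5000
−0.08·log₂(0.08) = 0.2915
−0.30·log₂(0.30) = 0.5211
−0.12·log₂(0.12) = 0.3671
Sum ≈ 1.6797 → 1.680 bits.

1.680 bits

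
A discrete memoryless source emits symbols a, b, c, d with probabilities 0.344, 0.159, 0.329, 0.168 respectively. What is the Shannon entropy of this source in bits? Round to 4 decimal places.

1.9114 bits

H = −Σ pᵢ log₂ pᵢ.
−0.344·log₂(0.344) = 0.5296
−0.159·log₂(0.159) = 0.4218
−0.329·log₂(0.329) = 0.5277
−0.168·log₂(0.168) = 0.4323
Sum ≈ 1.9114 → 1.9114 bits.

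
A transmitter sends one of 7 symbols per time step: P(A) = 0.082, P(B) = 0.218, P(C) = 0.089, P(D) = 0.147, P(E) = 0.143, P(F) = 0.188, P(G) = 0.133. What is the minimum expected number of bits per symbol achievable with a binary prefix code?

2.765 bits/symbol

Repeatedly combine the two least-probable nodes; the expected code length is the sum of the merged weights.
merge 41/500 + 89/1000 → 171/1000
merge 133/1000 + 143/1000 → 69/250
merge 147/1000 + 171/1000 → 159/500
merge 47/250 + 109/500 → 203/500
merge 69/250 + 159/500 → 297/500
merge 203/500 + 297/500 → 1
L = 171/1000 + 69/250 + 159/500 + 203/500 + 297/500 + 1 = 553/200 = 2.765 bits/symbol.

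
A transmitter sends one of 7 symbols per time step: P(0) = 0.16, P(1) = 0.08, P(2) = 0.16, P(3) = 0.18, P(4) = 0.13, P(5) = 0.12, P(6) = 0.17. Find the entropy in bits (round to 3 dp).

H = −Σ pᵢ log₂ pᵢ.
−0.16·log₂(0.16) = 0.4230
−0.08·log₂(0.08) = 0.2915
−0.16·log₂(0.16) = 0.4230
−0.18·log₂(0.18) = 0.4453
−0.13·log₂(0.13) = 0.3826
−0.12·log₂(0.12) = 0.3671
−0.17·log₂(0.17) = 0.4346
Sum ≈ 2.7671 → 2.767 bits.

2.767 bits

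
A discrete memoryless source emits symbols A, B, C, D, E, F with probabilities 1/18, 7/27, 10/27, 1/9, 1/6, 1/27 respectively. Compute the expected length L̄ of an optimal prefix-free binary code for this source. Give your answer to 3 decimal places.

Repeatedly combine the two least-probable nodes; the expected code length is the sum of the merged weights.
merge 1/27 + 1/18 → 5/54
merge 5/54 + 1/9 → 11/54
merge 1/6 + 11/54 → 10/27
merge 7/27 + 10/27 → 17/27
merge 10/27 + 17/27 → 1
L = 5/54 + 11/54 + 10/27 + 17/27 + 1 = 62/27 ≈ 2.296 bits/symbol.

2.296 bits/symbol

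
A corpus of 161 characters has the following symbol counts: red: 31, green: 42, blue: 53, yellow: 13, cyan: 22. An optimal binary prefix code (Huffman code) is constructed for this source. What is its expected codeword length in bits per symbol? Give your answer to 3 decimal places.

Probabilities are the counts divided by 161.
Repeatedly combine the two least-probable nodes; the expected code length is the sum of the merged weights.
merge 13/161 + 22/161 → 5/23
merge 31/161 + 5/23 → 66/161
merge 6/23 + 53/161 → 95/161
merge 66/161 + 95/161 → 1
L = 5/23 + 66/161 + 95/161 + 1 = 51/23 ≈ 2.217 bits/symbol.

2.217 bits/symbol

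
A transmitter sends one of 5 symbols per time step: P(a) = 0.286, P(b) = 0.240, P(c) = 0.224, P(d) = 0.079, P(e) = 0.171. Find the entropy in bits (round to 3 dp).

H = −Σ pᵢ log₂ pᵢ.
−0.286·log₂(0.286) = 0.5165
−0.240·log₂(0.240) = 0.4941
−0.224·log₂(0.224) = 0.4835
−0.079·log₂(0.079) = 0.2893
−0.171·log₂(0.171) = 0.4357
Sum ≈ 2.2191 → 2.219 bits.

2.219 bits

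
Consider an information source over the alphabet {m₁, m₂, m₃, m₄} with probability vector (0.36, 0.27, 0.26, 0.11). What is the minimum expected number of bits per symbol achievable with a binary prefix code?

2 bits/symbol

Repeatedly combine the two least-probable nodes; the expected code length is the sum of the merged weights.
merge 11/100 + 13/50 → 37/100
merge 27/100 + 9/25 → 63/100
merge 37/100 + 63/100 → 1
L = 37/100 + 63/100 + 1 = 2 bits/symbol.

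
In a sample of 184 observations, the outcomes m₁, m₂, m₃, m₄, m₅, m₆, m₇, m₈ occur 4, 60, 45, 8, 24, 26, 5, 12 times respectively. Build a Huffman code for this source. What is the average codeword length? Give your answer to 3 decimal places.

2.571 bits/symbol

Probabilities are the counts divided by 184.
Repeatedly combine the two least-probable nodes; the expected code length is the sum of the merged weights.
merge 1/46 + 5/184 → 9/184
merge 1/23 + 9/184 → 17/184
merge 3/46 + 17/184 → 29/184
merge 3/23 + 13/92 → 25/92
merge 29/184 + 45/184 → 37/92
merge 25/92 + 15/46 → 55/92
merge 37/92 + 55/92 → 1
L = 9/184 + 17/184 + 29/184 + 25/92 + 37/92 + 55/92 + 1 = 473/184 ≈ 2.571 bits/symbol.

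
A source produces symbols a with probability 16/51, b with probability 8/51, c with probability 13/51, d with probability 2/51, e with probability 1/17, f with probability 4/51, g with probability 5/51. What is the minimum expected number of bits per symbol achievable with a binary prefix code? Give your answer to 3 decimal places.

Repeatedly combine the two least-probable nodes; the expected code length is the sum of the merged weights.
merge 2/51 + 1/17 → 5/51
merge 4/51 + 5/51 → 3/17
merge 5/51 + 8/51 → 13/51
merge 3/17 + 13/51 → 22/51
merge 13/51 + 16/51 → 29/51
merge 22/51 + 29/51 → 1
L = 5/51 + 3/17 + 13/51 + 22/51 + 29/51 + 1 = 43/17 ≈ 2.529 bits/symbol.

2.529 bits/symbol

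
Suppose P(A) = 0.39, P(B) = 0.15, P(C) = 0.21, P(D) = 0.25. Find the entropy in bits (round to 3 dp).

H = −Σ pᵢ log₂ pᵢ.
−0.39·log₂(0.39) = 0.5298
−0.15·log₂(0.15) = 0.4105
−0.21·log₂(0.21) = 0.4728
−0.25·log₂(0.25) = 0.5000
Sum ≈ 1.9132 → 1.913 bits.

1.913 bits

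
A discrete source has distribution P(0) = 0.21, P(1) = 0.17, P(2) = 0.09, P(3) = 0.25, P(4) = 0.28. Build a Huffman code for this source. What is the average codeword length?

2.26 bits/symbol

Repeatedly combine the two least-probable nodes; the expected code length is the sum of the merged weights.
merge 9/100 + 17/100 → 13/50
merge 21/100 + 1/4 → 23/50
merge 13/50 + 7/25 → 27/50
merge 23/50 + 27/50 → 1
L = 13/50 + 23/50 + 27/50 + 1 = 113/50 = 2.26 bits/symbol.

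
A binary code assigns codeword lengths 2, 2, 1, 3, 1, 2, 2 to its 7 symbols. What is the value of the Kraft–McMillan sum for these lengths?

2.125

With common denominator 2^3 = 8: Σ 2^(−ℓᵢ) = 2/8 + 2/8 + 4/8 + 1/8 + 4/8 + 2/8 + 2/8 = 17/8 = 2.125.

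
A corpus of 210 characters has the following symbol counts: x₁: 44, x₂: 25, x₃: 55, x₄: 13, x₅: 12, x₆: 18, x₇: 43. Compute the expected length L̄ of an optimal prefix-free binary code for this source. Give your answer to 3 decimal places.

Probabilities are the counts divided by 210.
Repeatedly combine the two least-probable nodes; the expected code length is the sum of the merged weights.
merge 2/35 + 13/210 → 5/42
merge 3/35 + 5/42 → 43/210
merge 5/42 + 43/210 → 34/105
merge 43/210 + 22/105 → 29/70
merge 11/42 + 34/105 → 41/70
merge 29/70 + 41/70 → 1
L = 5/42 + 43/210 + 34/105 + 29/70 + 41/70 + 1 = 278/105 ≈ 2.648 bits/symbol.

2.648 bits/symbol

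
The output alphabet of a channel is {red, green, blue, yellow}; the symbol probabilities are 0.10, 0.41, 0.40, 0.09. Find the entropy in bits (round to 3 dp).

H = −Σ pᵢ log₂ pᵢ.
−0.10·log₂(0.10) = 0.3322
−0.41·log₂(0.41) = 0.5274
−0.40·log₂(0.40) = 0.5288
−0.09·log₂(0.09) = 0.3127
Sum ≈ 1.7010 → 1.701 bits.

1.701 bits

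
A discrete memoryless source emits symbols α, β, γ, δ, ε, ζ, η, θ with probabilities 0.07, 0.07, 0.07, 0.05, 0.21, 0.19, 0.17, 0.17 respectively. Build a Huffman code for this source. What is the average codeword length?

2.86 bits/symbol

Repeatedly combine the two least-probable nodes; the expected code length is the sum of the merged weights.
merge 1/20 + 7/100 → 3/25
merge 7/100 + 7/100 → 7/50
merge 3/25 + 7/50 → 13/50
merge 17/100 + 17/100 → 17/50
merge 19/100 + 21/100 → 2/5
merge 13/50 + 17/50 → 3/5
merge 2/5 + 3/5 → 1
L = 3/25 + 7/50 + 13/50 + 17/50 + 2/5 + 3/5 + 1 = 143/50 = 2.86 bits/symbol.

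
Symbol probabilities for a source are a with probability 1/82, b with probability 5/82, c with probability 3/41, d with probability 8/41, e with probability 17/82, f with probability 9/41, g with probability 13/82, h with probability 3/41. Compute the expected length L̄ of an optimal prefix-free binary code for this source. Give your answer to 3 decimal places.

Repeatedly combine the two least-probable nodes; the expected code length is the sum of the merged weights.
merge 1/82 + 5/82 → 3/41
merge 3/41 + 3/41 → 6/41
merge 3/41 + 6/41 → 9/41
merge 13/82 + 8/41 → 29/82
merge 17/82 + 9/41 → 35/82
merge 9/41 + 29/82 → 47/82
merge 35/82 + 47/82 → 1
L = 3/41 + 6/41 + 9/41 + 29/82 + 35/82 + 47/82 + 1 = 229/82 ≈ 2.793 bits/symbol.

2.793 bits/symbol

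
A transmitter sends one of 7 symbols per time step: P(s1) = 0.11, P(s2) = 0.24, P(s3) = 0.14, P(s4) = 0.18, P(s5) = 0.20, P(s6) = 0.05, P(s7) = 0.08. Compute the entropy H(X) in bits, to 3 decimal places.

2.659 bits

H = −Σ pᵢ log₂ pᵢ.
−0.11·log₂(0.11) = 0.3503
−0.24·log₂(0.24) = 0.4941
−0.14·log₂(0.14) = 0.3971
−0.18·log₂(0.18) = 0.4453
−0.20·log₂(0.20) = 0.4644
−0.05·log₂(0.05) = 0.2161
−0.08·log₂(0.08) = 0.2915
Sum ≈ 2.6588 → 2.659 bits.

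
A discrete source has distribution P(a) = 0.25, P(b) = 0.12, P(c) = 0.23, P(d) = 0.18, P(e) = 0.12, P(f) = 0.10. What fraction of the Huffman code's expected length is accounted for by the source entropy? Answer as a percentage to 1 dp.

Entropy H = −Σ p log₂ p ≈ 2.4993 bits.
Huffman merges: 1/10+3/25→11/50; 3/25+9/50→3/10; 11/50+23/100→9/20; 1/4+3/10→11/20; 9/20+11/20→1. L = 63/25 ≈ 2.5200.
Efficiency = H/L = 2.4993/2.5200 = 99.2%.

99.2%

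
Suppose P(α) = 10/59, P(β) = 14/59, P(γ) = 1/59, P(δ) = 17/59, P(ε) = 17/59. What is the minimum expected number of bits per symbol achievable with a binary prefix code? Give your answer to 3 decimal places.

2.186 bits/symbol

Repeatedly combine the two least-probable nodes; the expected code length is the sum of the merged weights.
merge 1/59 + 10/59 → 11/59
merge 11/59 + 14/59 → 25/59
merge 17/59 + 17/59 → 34/59
merge 25/59 + 34/59 → 1
L = 11/59 + 25/59 + 34/59 + 1 = 129/59 ≈ 2.186 bits/symbol.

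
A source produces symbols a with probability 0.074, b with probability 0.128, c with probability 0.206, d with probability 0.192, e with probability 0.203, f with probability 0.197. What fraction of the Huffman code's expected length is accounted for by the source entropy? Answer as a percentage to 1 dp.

97.0%

Entropy H = −Σ p log₂ p ≈ 2.5129 bits.
Huffman merges: 37/500+16/125→101/500; 24/125+197/1000→389/1000; 101/500+203/1000→81/200; 103/500+389/1000→119/200; 81/200+119/200→1. L = 2591/1000 ≈ 2.5910.
Efficiency = H/L = 2.5129/2.5910 = 97.0%.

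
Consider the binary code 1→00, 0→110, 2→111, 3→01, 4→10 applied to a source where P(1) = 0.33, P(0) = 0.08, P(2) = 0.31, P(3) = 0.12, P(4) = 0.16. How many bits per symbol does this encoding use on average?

2.39 bits/symbol

L̄ = Σ pᵢ·ℓᵢ = 0.33·2 + 0.08·3 + 0.31·3 + 0.12·2 + 0.16·2 = 2.39 bits/symbol.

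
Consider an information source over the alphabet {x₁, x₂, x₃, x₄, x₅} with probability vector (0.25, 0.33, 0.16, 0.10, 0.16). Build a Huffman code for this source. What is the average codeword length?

2.26 bits/symbol

Repeatedly combine the two least-probable nodes; the expected code length is the sum of the merged weights.
merge 1/10 + 4/25 → 13/50
merge 4/25 + 1/4 → 41/100
merge 13/50 + 33/100 → 59/100
merge 41/100 + 59/100 → 1
L = 13/50 + 41/100 + 59/100 + 1 = 113/50 = 2.26 bits/symbol.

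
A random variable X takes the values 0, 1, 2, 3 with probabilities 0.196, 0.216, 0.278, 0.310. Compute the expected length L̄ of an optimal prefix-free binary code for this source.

Repeatedly combine the two least-probable nodes; the expected code length is the sum of the merged weights.
merge 49/250 + 27/125 → 103/250
merge 139/500 + 31/100 → 147/250
merge 103/250 + 147/250 → 1
L = 103/250 + 147/250 + 1 = 2 bits/symbol.

2 bits/symbol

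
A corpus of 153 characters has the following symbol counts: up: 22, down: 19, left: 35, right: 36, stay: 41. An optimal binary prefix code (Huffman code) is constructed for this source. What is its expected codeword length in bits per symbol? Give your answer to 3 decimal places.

2.268 bits/symbol

Probabilities are the counts divided by 153.
Repeatedly combine the two least-probable nodes; the expected code length is the sum of the merged weights.
merge 19/153 + 22/153 → 41/153
merge 35/153 + 4/17 → 71/153
merge 41/153 + 41/153 → 82/153
merge 71/153 + 82/153 → 1
L = 41/153 + 71/153 + 82/153 + 1 = 347/153 ≈ 2.268 bits/symbol.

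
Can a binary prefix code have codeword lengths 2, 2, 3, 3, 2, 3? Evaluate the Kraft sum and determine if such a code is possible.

With common denominator 2^3 = 8: Σ 2^(−ℓᵢ) = 2/8 + 2/8 + 1/8 + 1/8 + 2/8 + 1/8 = 9/8 = 1.125.
Kraft's inequality requires Σ ≤ 1; here Σ = 1.125 > 1, so no such prefix code exists.

1.125; no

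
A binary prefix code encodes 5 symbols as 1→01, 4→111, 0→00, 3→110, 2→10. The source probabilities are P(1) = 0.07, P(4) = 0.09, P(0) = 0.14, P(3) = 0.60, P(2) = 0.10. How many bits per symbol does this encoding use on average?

L̄ = Σ pᵢ·ℓᵢ = 0.07·2 + 0.09·3 + 0.14·2 + 0.60·3 + 0.10·2 = 2.69 bits/symbol.

2.69 bits/symbol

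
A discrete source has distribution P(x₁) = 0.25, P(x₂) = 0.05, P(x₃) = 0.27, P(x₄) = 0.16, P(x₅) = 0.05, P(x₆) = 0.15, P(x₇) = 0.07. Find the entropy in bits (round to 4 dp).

2.5443 bits

H = −Σ pᵢ log₂ pᵢ.
−0.25·log₂(0.25) = 0.5000
−0.05·log₂(0.05) = 0.2161
−0.27·log₂(0.27) = 0.5100
−0.16·log₂(0.16) = 0.4230
−0.05·log₂(0.05) = 0.2161
−0.15·log₂(0.15) = 0.4105
−0.07·log₂(0.07) = 0.2686
Sum ≈ 2.5443 → 2.5443 bits.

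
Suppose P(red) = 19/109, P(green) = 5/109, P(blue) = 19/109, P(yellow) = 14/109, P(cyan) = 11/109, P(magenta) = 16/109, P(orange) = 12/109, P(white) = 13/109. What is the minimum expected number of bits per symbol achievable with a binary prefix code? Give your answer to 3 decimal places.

2.972 bits/symbol

Repeatedly combine the two least-probable nodes; the expected code length is the sum of the merged weights.
merge 5/109 + 11/109 → 16/109
merge 12/109 + 13/109 → 25/109
merge 14/109 + 16/109 → 30/109
merge 16/109 + 19/109 → 35/109
merge 19/109 + 25/109 → 44/109
merge 30/109 + 35/109 → 65/109
merge 44/109 + 65/109 → 1
L = 16/109 + 25/109 + 30/109 + 35/109 + 44/109 + 65/109 + 1 = 324/109 ≈ 2.972 bits/symbol.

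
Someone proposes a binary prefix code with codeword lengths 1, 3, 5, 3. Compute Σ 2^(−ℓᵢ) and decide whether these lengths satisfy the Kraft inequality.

With common denominator 2^5 = 32: Σ 2^(−ℓᵢ) = 16/32 + 4/32 + 1/32 + 4/32 = 25/32 = 0.78125.
Kraft's inequality requires Σ ≤ 1; here Σ = 0.78125 ≤ 1, so such a prefix code exists.

0.78125; yes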